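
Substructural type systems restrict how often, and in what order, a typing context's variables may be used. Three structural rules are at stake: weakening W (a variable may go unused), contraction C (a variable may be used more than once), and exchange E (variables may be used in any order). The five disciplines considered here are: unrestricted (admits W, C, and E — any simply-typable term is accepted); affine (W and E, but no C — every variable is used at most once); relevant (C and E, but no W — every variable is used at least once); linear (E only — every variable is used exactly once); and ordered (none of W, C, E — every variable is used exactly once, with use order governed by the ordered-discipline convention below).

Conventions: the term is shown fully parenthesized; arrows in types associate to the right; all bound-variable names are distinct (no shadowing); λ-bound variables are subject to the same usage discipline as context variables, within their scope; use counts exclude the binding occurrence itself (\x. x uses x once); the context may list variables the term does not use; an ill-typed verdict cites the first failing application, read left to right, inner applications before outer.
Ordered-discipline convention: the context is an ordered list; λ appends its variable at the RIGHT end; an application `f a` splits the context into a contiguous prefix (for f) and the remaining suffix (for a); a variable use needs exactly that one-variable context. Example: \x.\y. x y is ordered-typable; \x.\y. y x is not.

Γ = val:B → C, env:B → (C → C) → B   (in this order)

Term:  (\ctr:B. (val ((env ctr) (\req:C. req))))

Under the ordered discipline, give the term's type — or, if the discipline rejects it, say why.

term : B → C
usage: val ×1, env ×1, ctr (bound) ×1, req (bound) ×1
order of uses: val, env, ctr, req
typing: ✓ — B → C
all disciplines: ordered ✓; linear ✓; affine ✓; relevant ✓; unrestricted ✓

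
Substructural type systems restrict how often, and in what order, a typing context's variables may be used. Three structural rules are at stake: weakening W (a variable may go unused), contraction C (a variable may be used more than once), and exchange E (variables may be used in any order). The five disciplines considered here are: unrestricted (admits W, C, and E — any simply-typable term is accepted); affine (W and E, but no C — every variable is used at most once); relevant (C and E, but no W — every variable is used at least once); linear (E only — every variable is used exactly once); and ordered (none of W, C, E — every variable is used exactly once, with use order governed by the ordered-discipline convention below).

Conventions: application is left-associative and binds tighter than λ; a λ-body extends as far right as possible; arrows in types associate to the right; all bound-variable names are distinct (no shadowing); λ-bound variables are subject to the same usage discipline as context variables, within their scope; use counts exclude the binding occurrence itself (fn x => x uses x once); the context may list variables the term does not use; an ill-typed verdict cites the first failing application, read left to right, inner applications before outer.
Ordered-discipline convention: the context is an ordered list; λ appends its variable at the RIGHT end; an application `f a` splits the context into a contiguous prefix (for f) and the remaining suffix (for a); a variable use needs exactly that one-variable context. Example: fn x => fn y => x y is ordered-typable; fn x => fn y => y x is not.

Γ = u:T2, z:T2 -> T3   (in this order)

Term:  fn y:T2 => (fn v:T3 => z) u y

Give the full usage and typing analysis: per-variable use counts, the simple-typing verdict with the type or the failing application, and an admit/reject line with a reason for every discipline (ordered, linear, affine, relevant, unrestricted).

use counts: u: 1×; z: 1×; y [bound]: 1×; v [bound]: 0×
order of uses: z, u, y
typing: ill-typed: a function awaiting T3 gets T2
ordered: ✗ — not simply typable
linear: ✗ — fails simple typing
affine: ✗ — a type mismatch blocks all five
relevant: ✗ — the type mismatch rejects it
unrestricted: ✗ — not simply typable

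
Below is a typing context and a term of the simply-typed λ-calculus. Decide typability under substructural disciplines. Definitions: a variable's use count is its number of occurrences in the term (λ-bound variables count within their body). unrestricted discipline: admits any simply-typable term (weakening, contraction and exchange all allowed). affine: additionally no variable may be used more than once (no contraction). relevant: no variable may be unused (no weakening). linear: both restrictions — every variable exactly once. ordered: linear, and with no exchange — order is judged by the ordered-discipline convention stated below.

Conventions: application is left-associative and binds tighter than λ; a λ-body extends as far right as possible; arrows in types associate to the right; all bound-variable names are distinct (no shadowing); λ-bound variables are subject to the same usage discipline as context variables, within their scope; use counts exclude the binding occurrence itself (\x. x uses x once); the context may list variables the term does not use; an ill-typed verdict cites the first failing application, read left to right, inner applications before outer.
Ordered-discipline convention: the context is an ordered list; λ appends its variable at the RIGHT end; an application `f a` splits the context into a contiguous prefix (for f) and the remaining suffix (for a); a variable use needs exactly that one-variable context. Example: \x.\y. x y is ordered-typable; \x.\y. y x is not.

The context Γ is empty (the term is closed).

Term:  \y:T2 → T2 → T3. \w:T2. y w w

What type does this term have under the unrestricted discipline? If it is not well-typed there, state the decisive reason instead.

term : (T2 → T2 → T3) → T2 → T3
usage: y [bound] ×1, w [bound] ×2
order of uses: y, w, w
typing: well-typed — term : (T2 → T2 → T3) → T2 → T3
per-discipline verdicts: ordered ✗, linear ✗, affine ✗, relevant ✓, unrestricted ✓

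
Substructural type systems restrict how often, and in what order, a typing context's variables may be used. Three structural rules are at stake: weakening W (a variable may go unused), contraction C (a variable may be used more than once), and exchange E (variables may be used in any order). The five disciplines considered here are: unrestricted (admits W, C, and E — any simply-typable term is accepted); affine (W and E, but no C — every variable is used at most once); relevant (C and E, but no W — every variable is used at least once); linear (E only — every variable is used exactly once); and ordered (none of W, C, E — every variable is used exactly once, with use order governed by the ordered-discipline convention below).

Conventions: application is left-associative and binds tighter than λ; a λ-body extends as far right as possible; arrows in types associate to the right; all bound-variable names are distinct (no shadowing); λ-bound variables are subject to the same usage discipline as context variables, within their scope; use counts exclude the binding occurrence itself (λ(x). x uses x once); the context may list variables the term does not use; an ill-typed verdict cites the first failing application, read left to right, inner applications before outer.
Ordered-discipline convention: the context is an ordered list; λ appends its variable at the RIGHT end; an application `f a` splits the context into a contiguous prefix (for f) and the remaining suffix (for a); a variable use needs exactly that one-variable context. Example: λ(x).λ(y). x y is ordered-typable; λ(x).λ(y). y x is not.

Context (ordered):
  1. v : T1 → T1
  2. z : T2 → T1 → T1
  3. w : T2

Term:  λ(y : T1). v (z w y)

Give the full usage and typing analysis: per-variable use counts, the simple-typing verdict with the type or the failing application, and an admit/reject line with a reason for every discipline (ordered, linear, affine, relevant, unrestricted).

counts: v: 1, z: 1, w: 1, y [bound]: 1
uses in reading order: v, z, w, y
typing: ✓ — T1 → T1
ordered: ✓ — one use each (v, z, w, y); ordered split holds
linear: ✓ — each of v, z, w, y used exactly once
affine: ✓ — v, z, w, y: no repeats, contraction unneeded
relevant: ✓ — at least one use each (v, z, w, y)
unrestricted: ✓ — typability at T1 → T1 is all that's needed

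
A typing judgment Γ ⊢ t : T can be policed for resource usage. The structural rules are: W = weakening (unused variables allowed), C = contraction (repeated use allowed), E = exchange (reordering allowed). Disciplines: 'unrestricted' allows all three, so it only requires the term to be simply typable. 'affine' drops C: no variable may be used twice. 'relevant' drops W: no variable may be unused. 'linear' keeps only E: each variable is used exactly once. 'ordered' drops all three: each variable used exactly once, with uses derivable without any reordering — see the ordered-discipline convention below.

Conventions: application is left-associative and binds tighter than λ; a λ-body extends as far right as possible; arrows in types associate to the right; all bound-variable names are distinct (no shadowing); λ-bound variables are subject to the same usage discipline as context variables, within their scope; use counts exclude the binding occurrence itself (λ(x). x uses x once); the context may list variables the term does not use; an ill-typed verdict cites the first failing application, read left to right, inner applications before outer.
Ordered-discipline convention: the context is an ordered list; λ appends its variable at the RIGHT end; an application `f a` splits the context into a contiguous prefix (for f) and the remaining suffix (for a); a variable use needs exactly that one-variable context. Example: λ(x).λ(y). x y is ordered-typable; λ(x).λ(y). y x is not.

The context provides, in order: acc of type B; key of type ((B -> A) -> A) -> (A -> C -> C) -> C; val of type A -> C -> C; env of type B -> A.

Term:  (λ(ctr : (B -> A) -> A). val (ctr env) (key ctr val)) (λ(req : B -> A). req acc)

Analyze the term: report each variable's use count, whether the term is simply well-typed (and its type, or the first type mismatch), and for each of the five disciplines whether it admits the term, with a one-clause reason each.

usage: acc=1; key=1; val=2; env=1; ctr (bound)=2; req (bound)=1
order of uses: val, ctr, env, key, ctr, val, req, acc
typing: well-typed at C
ordered: ✗, needs contraction — val ×2, ctr ×2
linear: ✗, needs contraction — val ×2, ctr ×2
affine: ✗, needs contraction — val ×2, ctr ×2
relevant: ✓, acc, key, val, env, ctr, req: all used, weakening unneeded
unrestricted: ✓, type-checks (C) and nothing is barred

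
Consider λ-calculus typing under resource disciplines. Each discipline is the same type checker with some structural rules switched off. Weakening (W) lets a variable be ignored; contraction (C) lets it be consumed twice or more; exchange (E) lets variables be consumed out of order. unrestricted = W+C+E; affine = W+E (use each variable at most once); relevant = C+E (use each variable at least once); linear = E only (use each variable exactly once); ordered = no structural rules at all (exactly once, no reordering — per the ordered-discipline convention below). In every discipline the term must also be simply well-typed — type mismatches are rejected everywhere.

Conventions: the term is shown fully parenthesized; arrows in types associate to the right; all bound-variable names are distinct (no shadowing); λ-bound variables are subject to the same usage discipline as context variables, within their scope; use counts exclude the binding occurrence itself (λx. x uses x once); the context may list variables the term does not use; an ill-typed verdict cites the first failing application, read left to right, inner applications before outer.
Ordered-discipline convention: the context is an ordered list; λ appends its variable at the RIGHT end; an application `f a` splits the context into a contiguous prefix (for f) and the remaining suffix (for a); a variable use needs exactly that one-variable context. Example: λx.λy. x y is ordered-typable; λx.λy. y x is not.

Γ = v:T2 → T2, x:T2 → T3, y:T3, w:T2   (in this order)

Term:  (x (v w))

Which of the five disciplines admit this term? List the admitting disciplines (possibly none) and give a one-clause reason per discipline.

admitting disciplines: affine, unrestricted
counts: v ×1, x ×1, y ×0, w ×1
left-to-right use order: x, v, w
typing: well-typed — term : T3
ordered ✗ (y never used (weakening))
linear ✗ (y never used (weakening))
affine ✓ (no duplicate uses among v, x, y, w)
relevant ✗ (y never used (weakening))
unrestricted ✓ (well-typed at T3; no restrictions here)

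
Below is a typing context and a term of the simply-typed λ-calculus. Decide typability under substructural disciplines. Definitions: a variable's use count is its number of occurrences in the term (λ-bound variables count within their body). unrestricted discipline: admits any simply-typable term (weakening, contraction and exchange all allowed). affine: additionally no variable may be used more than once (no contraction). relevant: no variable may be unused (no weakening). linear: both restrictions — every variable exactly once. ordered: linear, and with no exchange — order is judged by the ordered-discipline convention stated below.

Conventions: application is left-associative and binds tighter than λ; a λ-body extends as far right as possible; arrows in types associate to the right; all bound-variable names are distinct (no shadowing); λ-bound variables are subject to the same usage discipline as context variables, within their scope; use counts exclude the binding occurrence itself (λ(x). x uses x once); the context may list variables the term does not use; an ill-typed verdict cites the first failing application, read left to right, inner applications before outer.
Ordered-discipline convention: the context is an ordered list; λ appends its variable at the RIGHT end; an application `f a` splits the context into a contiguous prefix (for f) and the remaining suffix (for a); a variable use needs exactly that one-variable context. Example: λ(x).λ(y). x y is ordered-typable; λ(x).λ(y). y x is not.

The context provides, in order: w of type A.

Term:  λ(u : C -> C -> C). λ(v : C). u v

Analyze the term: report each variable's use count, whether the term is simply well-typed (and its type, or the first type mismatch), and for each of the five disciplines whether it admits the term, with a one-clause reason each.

counts: w: 0×, u (λ-bound): 1×, v (λ-bound): 1×
left-to-right use order: u, v
typing: the term checks, with type (C -> C -> C) -> C -> C -> C
ordered ✗ (w left unused)
linear ✗ (w left unused)
affine ✓ (no duplicate uses among w, u, v)
relevant ✗ (w left unused)
unrestricted ✓ (simply typable at (C -> C -> C) -> C -> C -> C; W, C, E all held)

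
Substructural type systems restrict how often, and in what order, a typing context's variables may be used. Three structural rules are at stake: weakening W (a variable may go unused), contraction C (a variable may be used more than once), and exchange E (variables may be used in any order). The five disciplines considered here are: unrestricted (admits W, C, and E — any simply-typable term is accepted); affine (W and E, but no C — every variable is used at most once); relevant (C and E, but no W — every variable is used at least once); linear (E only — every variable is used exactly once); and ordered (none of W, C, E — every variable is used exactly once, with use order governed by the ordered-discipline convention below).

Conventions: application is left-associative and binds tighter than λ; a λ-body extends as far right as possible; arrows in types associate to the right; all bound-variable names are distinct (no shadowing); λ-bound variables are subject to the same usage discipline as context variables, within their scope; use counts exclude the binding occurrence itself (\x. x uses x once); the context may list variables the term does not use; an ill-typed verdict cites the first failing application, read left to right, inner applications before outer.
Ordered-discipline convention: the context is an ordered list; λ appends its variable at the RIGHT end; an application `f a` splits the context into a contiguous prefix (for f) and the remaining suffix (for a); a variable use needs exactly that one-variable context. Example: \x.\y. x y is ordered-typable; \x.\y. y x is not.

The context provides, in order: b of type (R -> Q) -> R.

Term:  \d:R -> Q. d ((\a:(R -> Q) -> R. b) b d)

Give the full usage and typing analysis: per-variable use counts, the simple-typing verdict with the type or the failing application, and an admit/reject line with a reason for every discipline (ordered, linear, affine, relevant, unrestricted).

counts: b: 2, d [bound]: 2, a [bound]: 0
uses in reading order: d, b, b, d
typing: well-typed — term : (R -> Q) -> Q
ordered: ✗ — uses contraction: b ×2, d ×2; needs weakening: a unused
linear: ✗ — uses contraction: b ×2, d ×2; needs weakening: a unused
affine: ✗ — uses contraction: b ×2, d ×2
relevant: ✗ — needs weakening: a unused
unrestricted: ✓ — well-typed at (R -> Q) -> Q; no restrictions here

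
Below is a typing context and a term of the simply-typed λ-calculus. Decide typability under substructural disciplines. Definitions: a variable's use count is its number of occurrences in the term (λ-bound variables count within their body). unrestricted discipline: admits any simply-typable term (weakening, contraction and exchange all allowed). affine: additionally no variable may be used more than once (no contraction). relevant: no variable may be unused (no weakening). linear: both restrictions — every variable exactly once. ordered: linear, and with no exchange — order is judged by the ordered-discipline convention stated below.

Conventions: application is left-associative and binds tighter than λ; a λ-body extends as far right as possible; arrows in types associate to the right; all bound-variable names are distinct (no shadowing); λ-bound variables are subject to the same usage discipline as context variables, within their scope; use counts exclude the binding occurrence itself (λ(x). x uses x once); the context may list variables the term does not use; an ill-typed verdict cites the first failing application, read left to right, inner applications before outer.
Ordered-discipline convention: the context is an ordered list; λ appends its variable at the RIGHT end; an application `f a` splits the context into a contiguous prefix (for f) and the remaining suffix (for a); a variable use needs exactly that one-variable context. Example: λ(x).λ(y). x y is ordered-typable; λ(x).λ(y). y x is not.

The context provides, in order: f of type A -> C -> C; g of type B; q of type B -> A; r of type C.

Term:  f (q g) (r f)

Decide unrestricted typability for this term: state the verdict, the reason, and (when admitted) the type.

no — a type mismatch blocks all five
use counts: f: 2×; g: 1×; q: 1×; r: 1×
use order (left to right): f, q, g, r, f
typing: ill-typed: can't apply a value of type C
per-discipline verdicts: ordered ✗, linear ✗, affine ✗, relevant ✗, unrestricted ✗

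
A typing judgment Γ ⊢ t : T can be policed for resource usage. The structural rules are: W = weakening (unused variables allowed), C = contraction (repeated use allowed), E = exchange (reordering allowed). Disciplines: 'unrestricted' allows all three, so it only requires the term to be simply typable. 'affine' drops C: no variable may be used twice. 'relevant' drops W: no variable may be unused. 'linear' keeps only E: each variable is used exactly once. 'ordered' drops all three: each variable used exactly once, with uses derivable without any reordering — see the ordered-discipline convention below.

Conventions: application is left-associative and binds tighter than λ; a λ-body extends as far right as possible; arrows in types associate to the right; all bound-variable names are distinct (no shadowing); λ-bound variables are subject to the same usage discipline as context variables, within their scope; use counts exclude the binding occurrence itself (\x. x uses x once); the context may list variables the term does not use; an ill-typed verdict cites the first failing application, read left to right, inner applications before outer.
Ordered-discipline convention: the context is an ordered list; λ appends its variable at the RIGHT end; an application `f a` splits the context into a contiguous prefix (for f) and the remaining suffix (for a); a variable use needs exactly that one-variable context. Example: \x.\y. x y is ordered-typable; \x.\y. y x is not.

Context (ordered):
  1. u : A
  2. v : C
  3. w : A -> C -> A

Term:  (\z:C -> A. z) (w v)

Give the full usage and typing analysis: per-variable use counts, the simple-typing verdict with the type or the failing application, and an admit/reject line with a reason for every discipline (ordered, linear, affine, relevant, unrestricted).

counts: u: 0, v: 1, w: 1, z (bound): 1
use order (left to right): z, w, v
typing: ill-typed: argument of type C where A is required
ordered: ✗ — fails simple typing
linear: ✗ — a type mismatch blocks all five
affine: ✗ — the type mismatch rejects it
relevant: ✗ — not simply typable
unrestricted: ✗ — fails simple typing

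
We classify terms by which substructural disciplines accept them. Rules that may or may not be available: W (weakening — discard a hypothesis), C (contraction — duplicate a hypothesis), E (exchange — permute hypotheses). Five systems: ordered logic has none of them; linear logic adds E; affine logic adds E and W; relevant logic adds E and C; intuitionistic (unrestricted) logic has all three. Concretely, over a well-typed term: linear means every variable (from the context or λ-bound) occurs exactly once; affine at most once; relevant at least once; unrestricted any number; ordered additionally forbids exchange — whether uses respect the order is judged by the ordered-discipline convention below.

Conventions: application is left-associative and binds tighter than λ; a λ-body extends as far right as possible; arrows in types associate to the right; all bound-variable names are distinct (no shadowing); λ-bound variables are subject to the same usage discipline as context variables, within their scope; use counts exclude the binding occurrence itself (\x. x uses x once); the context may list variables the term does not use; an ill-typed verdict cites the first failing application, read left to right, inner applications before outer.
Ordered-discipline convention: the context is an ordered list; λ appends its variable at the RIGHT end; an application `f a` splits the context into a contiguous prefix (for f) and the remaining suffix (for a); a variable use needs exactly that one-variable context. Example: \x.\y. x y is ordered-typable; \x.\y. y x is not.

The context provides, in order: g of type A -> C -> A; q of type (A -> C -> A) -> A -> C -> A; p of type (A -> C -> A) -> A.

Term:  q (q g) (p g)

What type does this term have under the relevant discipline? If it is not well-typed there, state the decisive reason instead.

term : C -> A
variable uses: g ×2; q ×2; p ×1
use order (left to right): q, q, g, p, g
typing: well-typed — term : C -> A
all disciplines: ordered ✗; linear ✗; affine ✗; relevant ✓; unrestricted ✓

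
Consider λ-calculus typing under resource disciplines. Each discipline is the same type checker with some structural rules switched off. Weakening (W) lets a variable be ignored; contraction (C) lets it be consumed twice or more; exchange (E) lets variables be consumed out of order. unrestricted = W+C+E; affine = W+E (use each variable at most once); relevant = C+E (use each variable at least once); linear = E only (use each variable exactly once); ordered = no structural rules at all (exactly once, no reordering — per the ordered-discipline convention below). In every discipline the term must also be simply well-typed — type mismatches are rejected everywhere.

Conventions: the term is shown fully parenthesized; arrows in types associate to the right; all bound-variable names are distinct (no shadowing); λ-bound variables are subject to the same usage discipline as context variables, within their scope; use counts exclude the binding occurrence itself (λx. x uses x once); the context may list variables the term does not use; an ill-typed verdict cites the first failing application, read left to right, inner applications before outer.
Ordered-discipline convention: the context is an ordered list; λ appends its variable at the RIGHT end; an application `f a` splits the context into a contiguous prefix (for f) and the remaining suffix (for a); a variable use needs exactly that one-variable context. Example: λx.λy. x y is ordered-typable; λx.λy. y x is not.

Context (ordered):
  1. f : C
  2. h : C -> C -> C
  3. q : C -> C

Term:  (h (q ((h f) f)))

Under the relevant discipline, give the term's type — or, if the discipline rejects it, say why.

term : C -> C
counts: f ×2, h ×2, q ×1
uses in reading order: h, q, h, f, f
typing: ✓ — C -> C
across the five disciplines: ordered ✗ | linear ✗ | affine ✗ | relevant ✓ | unrestricted ✓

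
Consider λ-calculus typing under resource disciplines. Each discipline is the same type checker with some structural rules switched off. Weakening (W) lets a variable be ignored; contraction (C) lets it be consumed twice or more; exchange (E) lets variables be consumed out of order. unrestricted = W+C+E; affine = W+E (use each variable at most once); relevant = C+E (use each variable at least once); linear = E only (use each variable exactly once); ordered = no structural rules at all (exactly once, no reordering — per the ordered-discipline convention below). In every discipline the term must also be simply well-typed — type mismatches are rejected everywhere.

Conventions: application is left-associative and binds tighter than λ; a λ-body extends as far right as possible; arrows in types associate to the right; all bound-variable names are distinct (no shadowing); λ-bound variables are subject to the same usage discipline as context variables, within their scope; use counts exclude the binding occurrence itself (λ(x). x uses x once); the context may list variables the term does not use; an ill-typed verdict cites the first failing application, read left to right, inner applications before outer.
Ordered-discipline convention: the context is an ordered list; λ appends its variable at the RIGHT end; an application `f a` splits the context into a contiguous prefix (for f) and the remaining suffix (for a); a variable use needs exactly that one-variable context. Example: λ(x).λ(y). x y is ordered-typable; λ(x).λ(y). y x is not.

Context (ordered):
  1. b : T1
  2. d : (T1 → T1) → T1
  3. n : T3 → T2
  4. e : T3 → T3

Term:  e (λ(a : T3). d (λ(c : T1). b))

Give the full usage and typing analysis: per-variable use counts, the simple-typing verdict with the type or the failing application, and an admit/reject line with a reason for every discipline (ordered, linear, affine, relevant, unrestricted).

counts: b: 1, d: 1, n: 0, e: 1, a (bound): 0, c (bound): 0
order of uses: e, d, b
typing: ill-typed: an application expects T3 but receives T3 → T1
ordered: ✗ — fails simple typing
linear: ✗ — a type mismatch blocks all five
affine: ✗ — the type mismatch rejects it
relevant: ✗ — not simply typable
unrestricted: ✗ — fails simple typing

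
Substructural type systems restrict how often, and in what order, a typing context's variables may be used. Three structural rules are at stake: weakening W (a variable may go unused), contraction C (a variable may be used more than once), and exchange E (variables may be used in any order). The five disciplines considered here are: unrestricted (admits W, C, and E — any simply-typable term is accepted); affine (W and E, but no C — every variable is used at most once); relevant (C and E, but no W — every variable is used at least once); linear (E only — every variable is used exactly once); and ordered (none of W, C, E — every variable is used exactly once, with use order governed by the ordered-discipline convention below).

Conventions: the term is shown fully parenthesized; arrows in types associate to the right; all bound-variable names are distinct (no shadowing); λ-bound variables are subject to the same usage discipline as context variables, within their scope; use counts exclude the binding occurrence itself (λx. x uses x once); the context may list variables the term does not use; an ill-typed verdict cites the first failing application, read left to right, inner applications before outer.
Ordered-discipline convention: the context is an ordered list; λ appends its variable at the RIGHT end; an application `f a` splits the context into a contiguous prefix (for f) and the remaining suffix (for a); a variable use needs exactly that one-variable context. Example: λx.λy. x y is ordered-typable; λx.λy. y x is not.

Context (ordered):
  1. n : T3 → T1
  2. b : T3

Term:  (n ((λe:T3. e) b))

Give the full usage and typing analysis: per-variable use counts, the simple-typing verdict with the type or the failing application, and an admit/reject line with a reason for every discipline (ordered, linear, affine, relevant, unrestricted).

usage: n ×1; b ×1; e [bound] ×1
uses in reading order: n, e, b
typing: well-typed at T1
ordered: ✓ — one use each (n, b, e); ordered split holds
linear: ✓ — single use per variable (n, b, e)
affine: ✓ — n, b, e: no repeats, contraction unneeded
relevant: ✓ — none of n, b, e goes unused
unrestricted: ✓ — well-typed at T1; no restrictions here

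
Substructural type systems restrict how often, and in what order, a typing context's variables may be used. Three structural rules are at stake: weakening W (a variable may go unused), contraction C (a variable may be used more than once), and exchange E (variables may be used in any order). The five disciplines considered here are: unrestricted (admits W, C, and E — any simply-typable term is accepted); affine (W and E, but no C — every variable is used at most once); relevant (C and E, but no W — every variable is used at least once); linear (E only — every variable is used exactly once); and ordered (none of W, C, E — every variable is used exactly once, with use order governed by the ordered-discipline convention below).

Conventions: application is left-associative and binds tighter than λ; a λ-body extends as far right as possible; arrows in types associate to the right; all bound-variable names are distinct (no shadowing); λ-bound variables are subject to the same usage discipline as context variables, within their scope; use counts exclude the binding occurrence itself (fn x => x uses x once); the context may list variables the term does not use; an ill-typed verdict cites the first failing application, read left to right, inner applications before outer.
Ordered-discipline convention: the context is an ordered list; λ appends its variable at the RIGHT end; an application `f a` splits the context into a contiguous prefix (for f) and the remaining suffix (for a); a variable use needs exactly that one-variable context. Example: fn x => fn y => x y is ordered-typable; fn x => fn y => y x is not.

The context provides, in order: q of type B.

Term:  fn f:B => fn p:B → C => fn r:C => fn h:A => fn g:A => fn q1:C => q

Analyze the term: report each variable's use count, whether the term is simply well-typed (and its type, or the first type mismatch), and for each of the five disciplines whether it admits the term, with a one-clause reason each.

usage: q=1, f (bound)=0, p (bound)=0, r (bound)=0, h (bound)=0, g (bound)=0, q1 (bound)=0
uses in reading order: q
typing: ✓ — B → (B → C) → C → A → A → C → B
ordered: ✗, f, p, r, h, g, q1 left unused
linear: ✗, f, p, r, h, g, q1 left unused
affine: ✓, no duplicate uses among q, f, p, r, h, g, q1
relevant: ✗, f, p, r, h, g, q1 left unused
unrestricted: ✓, well-typed at B → (B → C) → C → A → A → C → B; no restrictions here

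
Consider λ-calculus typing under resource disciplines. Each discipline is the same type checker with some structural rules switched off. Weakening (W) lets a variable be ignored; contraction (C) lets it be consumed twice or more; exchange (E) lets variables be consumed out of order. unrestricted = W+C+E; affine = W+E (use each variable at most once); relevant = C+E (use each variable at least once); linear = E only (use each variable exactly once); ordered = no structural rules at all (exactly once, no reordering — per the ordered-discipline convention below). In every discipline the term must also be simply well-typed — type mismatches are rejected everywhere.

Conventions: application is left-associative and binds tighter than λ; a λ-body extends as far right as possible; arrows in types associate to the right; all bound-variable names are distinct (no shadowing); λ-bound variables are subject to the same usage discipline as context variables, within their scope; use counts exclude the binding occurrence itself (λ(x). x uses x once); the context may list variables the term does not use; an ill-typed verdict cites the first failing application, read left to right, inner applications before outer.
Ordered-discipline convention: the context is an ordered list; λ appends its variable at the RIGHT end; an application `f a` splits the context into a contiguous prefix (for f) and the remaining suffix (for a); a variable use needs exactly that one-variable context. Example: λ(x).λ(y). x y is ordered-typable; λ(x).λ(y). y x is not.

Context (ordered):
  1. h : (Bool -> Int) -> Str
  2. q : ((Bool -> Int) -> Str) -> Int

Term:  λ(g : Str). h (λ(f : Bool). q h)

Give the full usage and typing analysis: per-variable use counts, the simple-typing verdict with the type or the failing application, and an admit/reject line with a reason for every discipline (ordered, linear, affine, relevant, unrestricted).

counts: h=2; q=1; g (bound)=0; f (bound)=0
uses in reading order: h, q, h
typing: the term checks, with type Str -> Str
ordered: ✗, needs contraction — h ×2; unused: g, f — weakening required
linear: ✗, needs contraction — h ×2; unused: g, f — weakening required
affine: ✗, needs contraction — h ×2
relevant: ✗, unused: g, f — weakening required
unrestricted: ✓, type-checks (Str -> Str) and nothing is barred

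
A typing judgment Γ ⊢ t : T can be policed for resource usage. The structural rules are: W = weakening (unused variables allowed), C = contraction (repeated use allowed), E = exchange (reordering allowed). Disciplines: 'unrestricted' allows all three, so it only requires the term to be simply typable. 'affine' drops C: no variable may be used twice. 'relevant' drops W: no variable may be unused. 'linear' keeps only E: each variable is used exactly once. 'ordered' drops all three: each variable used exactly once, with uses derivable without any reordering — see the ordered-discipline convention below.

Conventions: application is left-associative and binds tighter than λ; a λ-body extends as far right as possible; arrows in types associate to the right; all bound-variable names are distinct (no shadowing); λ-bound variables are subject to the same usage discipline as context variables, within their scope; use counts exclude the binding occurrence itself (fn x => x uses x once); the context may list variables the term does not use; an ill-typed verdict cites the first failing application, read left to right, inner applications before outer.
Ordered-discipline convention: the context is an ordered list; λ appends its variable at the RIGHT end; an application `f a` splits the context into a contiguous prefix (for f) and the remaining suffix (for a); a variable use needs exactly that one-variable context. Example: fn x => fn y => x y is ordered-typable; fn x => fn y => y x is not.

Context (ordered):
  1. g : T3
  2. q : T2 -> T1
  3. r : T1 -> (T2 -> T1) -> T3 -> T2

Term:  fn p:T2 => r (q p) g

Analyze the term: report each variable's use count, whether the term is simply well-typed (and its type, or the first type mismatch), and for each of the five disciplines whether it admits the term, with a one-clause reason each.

usage: g: 1, q: 1, r: 1, p (λ-bound): 1
uses in reading order: r, q, p, g
typing: ill-typed: an application expects T2 -> T1 but receives T3
ordered: ✗ — the type mismatch rejects it
linear: ✗ — not simply typable
affine: ✗ — fails simple typing
relevant: ✗ — a type mismatch blocks all five
unrestricted: ✗ — the type mismatch rejects it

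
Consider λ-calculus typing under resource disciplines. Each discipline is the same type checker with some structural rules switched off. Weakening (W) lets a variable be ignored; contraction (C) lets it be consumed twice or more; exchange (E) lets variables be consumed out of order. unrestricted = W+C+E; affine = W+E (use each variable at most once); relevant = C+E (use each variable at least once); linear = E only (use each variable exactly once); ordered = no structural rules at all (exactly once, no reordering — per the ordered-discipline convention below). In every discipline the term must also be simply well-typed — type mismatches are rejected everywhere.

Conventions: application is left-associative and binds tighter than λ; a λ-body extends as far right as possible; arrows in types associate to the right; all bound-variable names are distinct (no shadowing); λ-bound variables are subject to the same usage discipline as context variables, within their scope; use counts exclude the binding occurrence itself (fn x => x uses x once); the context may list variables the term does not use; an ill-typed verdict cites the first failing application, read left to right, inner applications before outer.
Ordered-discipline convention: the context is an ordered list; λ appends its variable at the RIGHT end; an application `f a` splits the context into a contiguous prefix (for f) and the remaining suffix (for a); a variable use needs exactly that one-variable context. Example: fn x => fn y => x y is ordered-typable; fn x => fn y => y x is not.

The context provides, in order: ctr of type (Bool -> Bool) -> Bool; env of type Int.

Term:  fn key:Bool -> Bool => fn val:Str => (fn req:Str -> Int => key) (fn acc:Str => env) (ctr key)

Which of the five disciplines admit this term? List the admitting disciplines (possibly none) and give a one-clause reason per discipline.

admitted in: unrestricted
usage: ctr ×1; env ×1; key (bound) ×2; val (bound) ×0; req (bound) ×0; acc (bound) ×0
left-to-right use order: key, env, ctr, key
typing: well-typed — term : (Bool -> Bool) -> Str -> Bool
ordered ✗ (uses contraction: key ×2; val, req, acc left unused)
linear ✗ (uses contraction: key ×2; val, req, acc left unused)
affine ✗ (uses contraction: key ×2)
relevant ✗ (val, req, acc left unused)
unrestricted ✓ (simply typable at (Bool -> Bool) -> Str -> Bool; W, C, E all held)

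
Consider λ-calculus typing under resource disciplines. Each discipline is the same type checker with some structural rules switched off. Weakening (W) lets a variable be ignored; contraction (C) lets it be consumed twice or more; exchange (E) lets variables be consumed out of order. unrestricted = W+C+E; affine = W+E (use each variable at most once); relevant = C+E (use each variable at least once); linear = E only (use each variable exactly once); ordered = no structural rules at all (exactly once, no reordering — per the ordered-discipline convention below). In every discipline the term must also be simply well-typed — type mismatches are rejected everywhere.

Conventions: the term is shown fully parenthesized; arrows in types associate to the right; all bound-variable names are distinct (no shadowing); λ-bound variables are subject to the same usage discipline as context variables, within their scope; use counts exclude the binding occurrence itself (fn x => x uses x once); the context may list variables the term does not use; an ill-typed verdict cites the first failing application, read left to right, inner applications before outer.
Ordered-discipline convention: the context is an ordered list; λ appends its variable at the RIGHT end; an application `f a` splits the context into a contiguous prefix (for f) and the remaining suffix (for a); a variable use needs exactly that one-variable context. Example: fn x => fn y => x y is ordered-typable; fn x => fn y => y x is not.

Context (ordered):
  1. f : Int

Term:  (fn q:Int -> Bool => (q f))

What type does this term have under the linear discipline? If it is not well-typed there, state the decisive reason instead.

term : (Int -> Bool) -> Bool
usage: f: 1×, q (bound): 1×
use order (left to right): q, f
typing: well-typed — term : (Int -> Bool) -> Bool
per-discipline verdicts: ordered ✗, linear ✓, affine ✓, relevant ✓, unrestricted ✓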